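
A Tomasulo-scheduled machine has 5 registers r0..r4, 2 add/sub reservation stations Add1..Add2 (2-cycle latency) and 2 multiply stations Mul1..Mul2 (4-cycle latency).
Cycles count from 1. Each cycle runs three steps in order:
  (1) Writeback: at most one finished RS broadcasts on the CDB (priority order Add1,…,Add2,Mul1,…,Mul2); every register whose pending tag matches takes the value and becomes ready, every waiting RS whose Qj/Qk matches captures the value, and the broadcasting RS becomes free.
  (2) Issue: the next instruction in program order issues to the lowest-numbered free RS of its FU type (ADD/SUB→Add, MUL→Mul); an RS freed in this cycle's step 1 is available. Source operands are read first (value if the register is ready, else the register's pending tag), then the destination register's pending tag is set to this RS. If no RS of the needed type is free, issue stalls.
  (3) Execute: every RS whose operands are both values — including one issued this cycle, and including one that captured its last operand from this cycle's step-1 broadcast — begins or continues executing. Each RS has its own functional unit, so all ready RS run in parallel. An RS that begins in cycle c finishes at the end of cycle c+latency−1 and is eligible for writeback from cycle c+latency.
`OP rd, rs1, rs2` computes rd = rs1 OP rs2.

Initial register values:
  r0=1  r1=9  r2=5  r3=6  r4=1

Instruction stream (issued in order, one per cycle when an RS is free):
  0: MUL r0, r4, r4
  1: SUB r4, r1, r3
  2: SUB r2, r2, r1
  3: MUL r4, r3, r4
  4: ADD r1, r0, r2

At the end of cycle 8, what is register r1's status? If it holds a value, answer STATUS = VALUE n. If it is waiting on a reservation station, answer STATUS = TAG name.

  c1: issue MUL r0<-Mul1  regs: r0:Mul1,r1:9,r2:5,r3:6,r4:1
  c2: issue SUB r4<-Add1  regs: r0:Mul1,r1:9,r2:5,r3:6,r4:Add1
  c3: issue SUB r2<-Add2  regs: r0:Mul1,r1:9,r2:Add2,r3:6,r4:Add1
  c4: CDB Add1=3; issue MUL r4<-Mul2  regs: r0:Mul1,r1:9,r2:Add2,r3:6,r4:Mul2
  c5: CDB Add2=-4; issue ADD r1<-Add1  regs: r0:Mul1,r1:Add1,r2:-4,r3:6,r4:Mul2
  c6: CDB Mul1=1  regs: r0:1,r1:Add1,r2:-4,r3:6,r4:Mul2
  c7: -  regs: r0:1,r1:Add1,r2:-4,r3:6,r4:Mul2
  c8: CDB Add1=-3  regs: r0:1,r1:-3,r2:-4,r3:6,r4:Mul2

STATUS = VALUE -3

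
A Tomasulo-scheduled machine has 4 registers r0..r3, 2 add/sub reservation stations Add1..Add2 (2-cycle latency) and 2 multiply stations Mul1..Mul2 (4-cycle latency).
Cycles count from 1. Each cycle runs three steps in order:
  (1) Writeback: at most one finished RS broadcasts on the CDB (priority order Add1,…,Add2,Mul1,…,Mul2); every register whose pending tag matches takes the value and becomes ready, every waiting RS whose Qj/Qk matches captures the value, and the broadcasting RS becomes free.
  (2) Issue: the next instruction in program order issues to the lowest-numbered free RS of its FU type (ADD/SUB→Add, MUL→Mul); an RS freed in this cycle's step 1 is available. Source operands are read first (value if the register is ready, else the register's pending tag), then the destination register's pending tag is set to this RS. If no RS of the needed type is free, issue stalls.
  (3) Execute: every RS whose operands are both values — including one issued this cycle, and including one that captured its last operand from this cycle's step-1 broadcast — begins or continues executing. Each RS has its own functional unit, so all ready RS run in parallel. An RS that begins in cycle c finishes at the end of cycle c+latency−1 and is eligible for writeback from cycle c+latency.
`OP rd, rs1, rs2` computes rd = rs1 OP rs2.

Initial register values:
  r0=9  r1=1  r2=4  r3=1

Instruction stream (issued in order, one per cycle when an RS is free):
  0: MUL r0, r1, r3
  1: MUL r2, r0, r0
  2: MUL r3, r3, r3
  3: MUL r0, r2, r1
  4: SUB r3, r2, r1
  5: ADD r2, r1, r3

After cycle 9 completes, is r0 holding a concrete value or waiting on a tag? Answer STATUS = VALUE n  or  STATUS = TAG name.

  c1: issue MUL r0<-Mul1  regs: r0:Mul1,r1:1,r2:4,r3:1
  c2: issue MUL r2<-Mul2  regs: r0:Mul1,r1:1,r2:Mul2,r3:1
  c3: stall  regs: r0:Mul1,r1:1,r2:Mul2,r3:1
  c4: stall  regs: r0:Mul1,r1:1,r2:Mul2,r3:1
  c5: CDB Mul1=1; issue MUL r3<-Mul1  regs: r0:1,r1:1,r2:Mul2,r3:Mul1
  c6: stall  regs: r0:1,r1:1,r2:Mul2,r3:Mul1
  c7: stall  regs: r0:1,r1:1,r2:Mul2,r3:Mul1
  c8: stall  regs: r0:1,r1:1,r2:Mul2,r3:Mul1
  c9: CDB Mul1=1; issue MUL r0<-Mul1  regs: r0:Mul1,r1:1,r2:Mul2,r3:1

STATUS = TAG Mul1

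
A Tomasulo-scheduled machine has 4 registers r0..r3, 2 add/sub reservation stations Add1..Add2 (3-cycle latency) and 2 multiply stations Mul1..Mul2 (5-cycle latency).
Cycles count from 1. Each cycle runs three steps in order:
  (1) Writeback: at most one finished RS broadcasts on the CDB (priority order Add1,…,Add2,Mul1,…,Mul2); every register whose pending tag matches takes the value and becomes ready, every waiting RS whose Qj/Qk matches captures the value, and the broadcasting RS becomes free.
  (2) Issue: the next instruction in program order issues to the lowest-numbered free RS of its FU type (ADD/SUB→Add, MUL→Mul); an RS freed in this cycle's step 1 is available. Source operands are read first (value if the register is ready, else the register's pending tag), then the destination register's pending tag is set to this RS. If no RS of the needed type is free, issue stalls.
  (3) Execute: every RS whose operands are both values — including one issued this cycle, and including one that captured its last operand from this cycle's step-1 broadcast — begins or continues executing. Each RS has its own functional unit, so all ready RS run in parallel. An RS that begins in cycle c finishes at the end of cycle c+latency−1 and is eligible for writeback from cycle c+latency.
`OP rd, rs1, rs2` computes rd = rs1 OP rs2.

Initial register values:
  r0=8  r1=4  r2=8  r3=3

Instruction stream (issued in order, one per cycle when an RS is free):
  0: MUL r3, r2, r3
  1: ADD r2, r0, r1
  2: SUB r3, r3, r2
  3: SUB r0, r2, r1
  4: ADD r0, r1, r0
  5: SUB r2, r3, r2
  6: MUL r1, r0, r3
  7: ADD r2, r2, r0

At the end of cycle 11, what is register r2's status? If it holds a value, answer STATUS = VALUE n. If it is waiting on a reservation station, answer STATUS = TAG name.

c1: issue MUL r3<-Mul1 | r0:8,r1:4,r2:8,r3:Mul1
c2: issue ADD r2<-Add1 | r0:8,r1:4,r2:Add1,r3:Mul1
c3: issue SUB r3<-Add2 | r0:8,r1:4,r2:Add1,r3:Add2
c4: stall | r0:8,r1:4,r2:Add1,r3:Add2
c5: CDB Add1=12; issue SUB r0<-Add1 | r0:Add1,r1:4,r2:12,r3:Add2
c6: CDB Mul1=24; stall | r0:Add1,r1:4,r2:12,r3:Add2
c7: stall | r0:Add1,r1:4,r2:12,r3:Add2
c8: CDB Add1=8; issue ADD r0<-Add1 | r0:Add1,r1:4,r2:12,r3:Add2
c9: CDB Add2=12; issue SUB r2<-Add2 | r0:Add1,r1:4,r2:Add2,r3:12
c10: issue MUL r1<-Mul1 | r0:Add1,r1:Mul1,r2:Add2,r3:12
c11: CDB Add1=12; issue ADD r2<-Add1 | r0:12,r1:Mul1,r2:Add1,r3:12

STATUS = TAG Add1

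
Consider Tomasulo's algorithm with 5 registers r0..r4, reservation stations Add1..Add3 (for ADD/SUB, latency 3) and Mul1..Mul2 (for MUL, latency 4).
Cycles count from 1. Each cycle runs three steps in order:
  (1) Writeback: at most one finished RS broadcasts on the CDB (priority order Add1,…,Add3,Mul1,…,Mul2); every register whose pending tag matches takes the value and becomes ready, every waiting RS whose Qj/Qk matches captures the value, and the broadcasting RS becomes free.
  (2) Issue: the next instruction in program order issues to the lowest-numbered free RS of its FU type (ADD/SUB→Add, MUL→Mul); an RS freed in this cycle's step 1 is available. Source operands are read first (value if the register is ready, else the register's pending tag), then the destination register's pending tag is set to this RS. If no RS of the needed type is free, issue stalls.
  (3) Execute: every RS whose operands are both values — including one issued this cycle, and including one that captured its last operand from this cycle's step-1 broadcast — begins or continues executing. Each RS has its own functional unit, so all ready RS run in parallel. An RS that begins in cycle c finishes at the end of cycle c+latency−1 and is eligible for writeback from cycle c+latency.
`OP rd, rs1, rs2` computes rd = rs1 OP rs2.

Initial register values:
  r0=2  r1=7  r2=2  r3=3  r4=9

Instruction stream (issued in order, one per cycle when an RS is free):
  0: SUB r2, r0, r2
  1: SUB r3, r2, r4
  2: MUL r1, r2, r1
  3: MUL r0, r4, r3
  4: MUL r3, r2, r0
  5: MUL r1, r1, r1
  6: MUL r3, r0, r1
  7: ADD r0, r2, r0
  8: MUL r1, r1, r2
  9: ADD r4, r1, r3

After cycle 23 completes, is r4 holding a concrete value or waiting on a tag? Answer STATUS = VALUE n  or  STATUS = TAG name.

STATUS = TAG Add2

cycle 1: issue SUB r2<-Add1 // r0:2,r1:7,r2:Add1,r3:3,r4:9
cycle 2: issue SUB r3<-Add2 // r0:2,r1:7,r2:Add1,r3:Add2,r4:9
cycle 3: issue MUL r1<-Mul1 // r0:2,r1:Mul1,r2:Add1,r3:Add2,r4:9
cycle 4: CDB Add1=0; issue MUL r0<-Mul2 // r0:Mul2,r1:Mul1,r2:0,r3:Add2,r4:9
cycle 5: stall // r0:Mul2,r1:Mul1,r2:0,r3:Add2,r4:9
cycle 6: stall // r0:Mul2,r1:Mul1,r2:0,r3:Add2,r4:9
cycle 7: CDB Add2=-9; stall // r0:Mul2,r1:Mul1,r2:0,r3:-9,r4:9
cycle 8: CDB Mul1=0; issue MUL r3<-Mul1 // r0:Mul2,r1:0,r2:0,r3:Mul1,r4:9
cycle 9: stall // r0:Mul2,r1:0,r2:0,r3:Mul1,r4:9
cycle 10: stall // r0:Mul2,r1:0,r2:0,r3:Mul1,r4:9
cycle 11: CDB Mul2=-81; issue MUL r1<-Mul2 // r0:-81,r1:Mul2,r2:0,r3:Mul1,r4:9
cycle 12: stall // r0:-81,r1:Mul2,r2:0,r3:Mul1,r4:9
cycle 13: stall // r0:-81,r1:Mul2,r2:0,r3:Mul1,r4:9
cycle 14: stall // r0:-81,r1:Mul2,r2:0,r3:Mul1,r4:9
cycle 15: CDB Mul1=0; issue MUL r3<-Mul1 // r0:-81,r1:Mul2,r2:0,r3:Mul1,r4:9
cycle 16: CDB Mul2=0; issue ADD r0<-Add1 // r0:Add1,r1:0,r2:0,r3:Mul1,r4:9
cycle 17: issue MUL r1<-Mul2 // r0:Add1,r1:Mul2,r2:0,r3:Mul1,r4:9
cycle 18: issue ADD r4<-Add2 // r0:Add1,r1:Mul2,r2:0,r3:Mul1,r4:Add2
cycle 19: CDB Add1=-81 // r0:-81,r1:Mul2,r2:0,r3:Mul1,r4:Add2
cycle 20: CDB Mul1=0 // r0:-81,r1:Mul2,r2:0,r3:0,r4:Add2
cycle 21: CDB Mul2=0 // r0:-81,r1:0,r2:0,r3:0,r4:Add2
cycle 22: - // r0:-81,r1:0,r2:0,r3:0,r4:Add2
cycle 23: - // r0:-81,r1:0,r2:0,r3:0,r4:Add2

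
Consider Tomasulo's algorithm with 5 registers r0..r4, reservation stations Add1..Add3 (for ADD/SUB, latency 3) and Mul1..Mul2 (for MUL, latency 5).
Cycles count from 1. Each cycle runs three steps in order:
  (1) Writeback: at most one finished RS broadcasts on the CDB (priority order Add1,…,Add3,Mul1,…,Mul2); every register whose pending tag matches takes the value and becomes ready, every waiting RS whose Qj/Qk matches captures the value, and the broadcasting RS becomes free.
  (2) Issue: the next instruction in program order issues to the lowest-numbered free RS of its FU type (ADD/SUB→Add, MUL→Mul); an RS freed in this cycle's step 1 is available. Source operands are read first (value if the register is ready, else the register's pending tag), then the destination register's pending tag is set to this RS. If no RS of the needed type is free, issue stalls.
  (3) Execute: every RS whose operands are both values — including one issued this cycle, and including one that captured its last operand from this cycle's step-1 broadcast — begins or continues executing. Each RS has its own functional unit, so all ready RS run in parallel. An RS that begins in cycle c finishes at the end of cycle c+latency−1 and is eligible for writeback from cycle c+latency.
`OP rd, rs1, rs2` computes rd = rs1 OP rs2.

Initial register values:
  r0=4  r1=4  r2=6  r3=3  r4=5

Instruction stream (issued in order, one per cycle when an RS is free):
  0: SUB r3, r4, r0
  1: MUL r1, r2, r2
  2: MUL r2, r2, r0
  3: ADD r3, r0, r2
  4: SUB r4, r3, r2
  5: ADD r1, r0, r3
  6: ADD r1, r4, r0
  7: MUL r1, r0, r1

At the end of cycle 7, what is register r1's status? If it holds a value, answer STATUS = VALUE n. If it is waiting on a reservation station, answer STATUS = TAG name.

cycle 1: issue SUB r3<-Add1 // r0:4,r1:4,r2:6,r3:Add1,r4:5
cycle 2: issue MUL r1<-Mul1 // r0:4,r1:Mul1,r2:6,r3:Add1,r4:5
cycle 3: issue MUL r2<-Mul2 // r0:4,r1:Mul1,r2:Mul2,r3:Add1,r4:5
cycle 4: CDB Add1=1; issue ADD r3<-Add1 // r0:4,r1:Mul1,r2:Mul2,r3:Add1,r4:5
cycle 5: issue SUB r4<-Add2 // r0:4,r1:Mul1,r2:Mul2,r3:Add1,r4:Add2
cycle 6: issue ADD r1<-Add3 // r0:4,r1:Add3,r2:Mul2,r3:Add1,r4:Add2
cycle 7: CDB Mul1=36; stall // r0:4,r1:Add3,r2:Mul2,r3:Add1,r4:Add2

STATUS = TAG Add3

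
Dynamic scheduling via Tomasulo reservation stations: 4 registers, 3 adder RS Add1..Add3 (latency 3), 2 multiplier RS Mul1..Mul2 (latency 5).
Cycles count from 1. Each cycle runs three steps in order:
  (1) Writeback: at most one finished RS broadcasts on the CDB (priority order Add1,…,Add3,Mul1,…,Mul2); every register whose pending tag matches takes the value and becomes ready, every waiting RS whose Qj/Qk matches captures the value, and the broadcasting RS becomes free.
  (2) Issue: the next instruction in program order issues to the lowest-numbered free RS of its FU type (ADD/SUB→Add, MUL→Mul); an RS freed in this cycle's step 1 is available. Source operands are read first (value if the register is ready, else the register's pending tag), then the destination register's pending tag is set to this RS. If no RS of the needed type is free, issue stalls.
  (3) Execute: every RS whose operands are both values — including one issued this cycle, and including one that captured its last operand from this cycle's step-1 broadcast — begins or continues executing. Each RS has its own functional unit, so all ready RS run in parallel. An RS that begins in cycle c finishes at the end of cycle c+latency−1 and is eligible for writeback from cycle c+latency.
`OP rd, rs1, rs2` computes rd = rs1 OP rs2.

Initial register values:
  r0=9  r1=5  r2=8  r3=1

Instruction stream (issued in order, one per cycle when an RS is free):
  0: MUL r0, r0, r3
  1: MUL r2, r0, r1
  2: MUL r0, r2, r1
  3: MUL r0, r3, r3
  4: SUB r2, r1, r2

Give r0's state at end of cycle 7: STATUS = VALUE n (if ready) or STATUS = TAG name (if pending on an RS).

c1: issue MUL r0<-Mul1 | r0:Mul1,r1:5,r2:8,r3:1
c2: issue MUL r2<-Mul2 | r0:Mul1,r1:5,r2:Mul2,r3:1
c3: stall | r0:Mul1,r1:5,r2:Mul2,r3:1
c4: stall | r0:Mul1,r1:5,r2:Mul2,r3:1
c5: stall | r0:Mul1,r1:5,r2:Mul2,r3:1
c6: CDB Mul1=9; issue MUL r0<-Mul1 | r0:Mul1,r1:5,r2:Mul2,r3:1
c7: stall | r0:Mul1,r1:5,r2:Mul2,r3:1

STATUS = TAG Mul1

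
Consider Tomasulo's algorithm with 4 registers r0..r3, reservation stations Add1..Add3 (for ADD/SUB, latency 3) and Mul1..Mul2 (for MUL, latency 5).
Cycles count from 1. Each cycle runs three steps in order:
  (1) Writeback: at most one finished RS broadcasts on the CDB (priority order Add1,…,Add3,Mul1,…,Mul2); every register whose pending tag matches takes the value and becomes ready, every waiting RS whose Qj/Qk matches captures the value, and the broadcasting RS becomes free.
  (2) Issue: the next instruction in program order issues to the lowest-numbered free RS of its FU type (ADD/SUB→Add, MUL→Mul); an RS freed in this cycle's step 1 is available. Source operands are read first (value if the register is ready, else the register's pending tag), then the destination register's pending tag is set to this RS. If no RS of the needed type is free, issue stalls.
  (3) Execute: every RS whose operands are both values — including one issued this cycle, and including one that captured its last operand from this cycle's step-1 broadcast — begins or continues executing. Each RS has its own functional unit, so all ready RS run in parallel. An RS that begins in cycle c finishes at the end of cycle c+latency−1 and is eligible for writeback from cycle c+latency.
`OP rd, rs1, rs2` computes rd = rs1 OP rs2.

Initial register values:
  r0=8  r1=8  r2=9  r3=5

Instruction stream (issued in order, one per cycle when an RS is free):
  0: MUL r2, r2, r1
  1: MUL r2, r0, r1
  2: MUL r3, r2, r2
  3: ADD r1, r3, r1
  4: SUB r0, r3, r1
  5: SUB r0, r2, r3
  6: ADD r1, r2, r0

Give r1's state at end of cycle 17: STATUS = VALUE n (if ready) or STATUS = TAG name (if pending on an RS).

STATUS = TAG Add1

c1: issue MUL r2<-Mul1 | r0:8,r1:8,r2:Mul1,r3:5
c2: issue MUL r2<-Mul2 | r0:8,r1:8,r2:Mul2,r3:5
c3: stall | r0:8,r1:8,r2:Mul2,r3:5
c4: stall | r0:8,r1:8,r2:Mul2,r3:5
c5: stall | r0:8,r1:8,r2:Mul2,r3:5
c6: CDB Mul1=72; issue MUL r3<-Mul1 | r0:8,r1:8,r2:Mul2,r3:Mul1
c7: CDB Mul2=64; issue ADD r1<-Add1 | r0:8,r1:Add1,r2:64,r3:Mul1
c8: issue SUB r0<-Add2 | r0:Add2,r1:Add1,r2:64,r3:Mul1
c9: issue SUB r0<-Add3 | r0:Add3,r1:Add1,r2:64,r3:Mul1
c10: stall | r0:Add3,r1:Add1,r2:64,r3:Mul1
c11: stall | r0:Add3,r1:Add1,r2:64,r3:Mul1
c12: CDB Mul1=4096; stall | r0:Add3,r1:Add1,r2:64,r3:4096
c13: stall | r0:Add3,r1:Add1,r2:64,r3:4096
c14: stall | r0:Add3,r1:Add1,r2:64,r3:4096
c15: CDB Add1=4104; issue ADD r1<-Add1 | r0:Add3,r1:Add1,r2:64,r3:4096
c16: CDB Add3=-4032 | r0:-4032,r1:Add1,r2:64,r3:4096
c17: - | r0:-4032,r1:Add1,r2:64,r3:4096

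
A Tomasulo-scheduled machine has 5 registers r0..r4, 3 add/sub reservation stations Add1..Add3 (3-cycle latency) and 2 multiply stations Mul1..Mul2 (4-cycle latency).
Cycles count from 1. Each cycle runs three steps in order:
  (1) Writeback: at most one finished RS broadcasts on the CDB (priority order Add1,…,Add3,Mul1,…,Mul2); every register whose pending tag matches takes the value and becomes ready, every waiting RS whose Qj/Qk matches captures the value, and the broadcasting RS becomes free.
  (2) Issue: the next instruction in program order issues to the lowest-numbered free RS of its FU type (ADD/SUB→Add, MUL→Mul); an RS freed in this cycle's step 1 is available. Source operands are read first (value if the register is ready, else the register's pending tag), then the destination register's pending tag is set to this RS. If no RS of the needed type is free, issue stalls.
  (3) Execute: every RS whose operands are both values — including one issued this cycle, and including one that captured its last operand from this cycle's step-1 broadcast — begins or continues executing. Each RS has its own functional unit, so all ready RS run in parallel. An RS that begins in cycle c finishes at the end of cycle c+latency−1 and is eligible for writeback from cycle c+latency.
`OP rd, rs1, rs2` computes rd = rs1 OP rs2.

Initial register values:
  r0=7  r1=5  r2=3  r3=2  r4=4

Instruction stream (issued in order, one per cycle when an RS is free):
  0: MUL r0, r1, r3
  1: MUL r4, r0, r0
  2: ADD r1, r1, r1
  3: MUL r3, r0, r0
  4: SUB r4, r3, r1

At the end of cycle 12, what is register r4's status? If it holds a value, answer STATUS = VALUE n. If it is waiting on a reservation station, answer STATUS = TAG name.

cycle 1: issue MUL r0<-Mul1 // r0:Mul1,r1:5,r2:3,r3:2,r4:4
cycle 2: issue MUL r4<-Mul2 // r0:Mul1,r1:5,r2:3,r3:2,r4:Mul2
cycle 3: issue ADD r1<-Add1 // r0:Mul1,r1:Add1,r2:3,r3:2,r4:Mul2
cycle 4: stall // r0:Mul1,r1:Add1,r2:3,r3:2,r4:Mul2
cycle 5: CDB Mul1=10; issue MUL r3<-Mul1 // r0:10,r1:Add1,r2:3,r3:Mul1,r4:Mul2
cycle 6: CDB Add1=10; issue SUB r4<-Add1 // r0:10,r1:10,r2:3,r3:Mul1,r4:Add1
cycle 7: - // r0:10,r1:10,r2:3,r3:Mul1,r4:Add1
cycle 8: - // r0:10,r1:10,r2:3,r3:Mul1,r4:Add1
cycle 9: CDB Mul1=100 // r0:10,r1:10,r2:3,r3:100,r4:Add1
cycle 10: CDB Mul2=100 // r0:10,r1:10,r2:3,r3:100,r4:Add1
cycle 11: - // r0:10,r1:10,r2:3,r3:100,r4:Add1
cycle 12: CDB Add1=90 // r0:10,r1:10,r2:3,r3:100,r4:90

STATUS = VALUE 90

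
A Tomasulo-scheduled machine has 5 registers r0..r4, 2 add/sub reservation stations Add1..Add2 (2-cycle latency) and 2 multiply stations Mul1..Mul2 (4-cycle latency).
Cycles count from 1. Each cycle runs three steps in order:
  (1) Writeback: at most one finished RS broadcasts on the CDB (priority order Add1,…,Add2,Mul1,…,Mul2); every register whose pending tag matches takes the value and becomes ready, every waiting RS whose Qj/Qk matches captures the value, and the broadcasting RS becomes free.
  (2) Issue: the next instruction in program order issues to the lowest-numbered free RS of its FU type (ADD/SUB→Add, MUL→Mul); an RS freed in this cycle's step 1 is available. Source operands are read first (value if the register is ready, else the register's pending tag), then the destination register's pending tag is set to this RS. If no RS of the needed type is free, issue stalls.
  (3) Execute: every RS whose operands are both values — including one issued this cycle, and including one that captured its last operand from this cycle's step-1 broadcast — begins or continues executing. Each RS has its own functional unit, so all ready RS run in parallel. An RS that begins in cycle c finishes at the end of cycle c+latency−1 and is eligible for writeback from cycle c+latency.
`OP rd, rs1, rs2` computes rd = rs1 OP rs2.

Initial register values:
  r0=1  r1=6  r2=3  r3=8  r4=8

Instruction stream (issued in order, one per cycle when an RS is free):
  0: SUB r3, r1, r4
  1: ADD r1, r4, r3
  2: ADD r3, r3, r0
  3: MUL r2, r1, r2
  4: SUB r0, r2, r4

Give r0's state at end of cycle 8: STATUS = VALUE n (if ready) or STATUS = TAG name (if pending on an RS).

STATUS = TAG Add1

cycle 1: issue SUB r3<-Add1 // r0:1,r1:6,r2:3,r3:Add1,r4:8
cycle 2: issue ADD r1<-Add2 // r0:1,r1:Add2,r2:3,r3:Add1,r4:8
cycle 3: CDB Add1=-2; issue ADD r3<-Add1 // r0:1,r1:Add2,r2:3,r3:Add1,r4:8
cycle 4: issue MUL r2<-Mul1 // r0:1,r1:Add2,r2:Mul1,r3:Add1,r4:8
cycle 5: CDB Add1=-1; issue SUB r0<-Add1 // r0:Add1,r1:Add2,r2:Mul1,r3:-1,r4:8
cycle 6: CDB Add2=6 // r0:Add1,r1:6,r2:Mul1,r3:-1,r4:8
cycle 7: - // r0:Add1,r1:6,r2:Mul1,r3:-1,r4:8
cycle 8: - // r0:Add1,r1:6,r2:Mul1,r3:-1,r4:8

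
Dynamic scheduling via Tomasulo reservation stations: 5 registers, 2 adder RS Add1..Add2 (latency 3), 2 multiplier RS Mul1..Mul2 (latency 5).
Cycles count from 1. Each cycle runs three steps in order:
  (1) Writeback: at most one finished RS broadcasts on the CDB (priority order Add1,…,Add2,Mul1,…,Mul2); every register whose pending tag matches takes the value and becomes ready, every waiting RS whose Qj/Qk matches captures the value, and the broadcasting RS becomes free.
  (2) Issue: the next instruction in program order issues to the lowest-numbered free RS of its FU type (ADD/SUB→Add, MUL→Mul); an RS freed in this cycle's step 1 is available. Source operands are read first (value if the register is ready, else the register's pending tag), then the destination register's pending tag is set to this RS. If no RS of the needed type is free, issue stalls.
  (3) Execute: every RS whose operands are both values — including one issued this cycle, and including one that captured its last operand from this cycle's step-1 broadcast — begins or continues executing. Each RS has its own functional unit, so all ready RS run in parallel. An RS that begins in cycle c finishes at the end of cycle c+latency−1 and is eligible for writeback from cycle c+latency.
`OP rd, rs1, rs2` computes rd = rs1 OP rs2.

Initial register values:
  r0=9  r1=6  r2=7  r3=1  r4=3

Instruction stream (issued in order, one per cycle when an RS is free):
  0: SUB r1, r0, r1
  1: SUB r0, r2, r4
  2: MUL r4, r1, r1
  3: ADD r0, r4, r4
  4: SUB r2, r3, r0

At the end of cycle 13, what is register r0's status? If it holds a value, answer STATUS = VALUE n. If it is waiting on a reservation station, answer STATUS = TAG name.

  c1: issue SUB r1<-Add1  regs: r0:9,r1:Add1,r2:7,r3:1,r4:3
  c2: issue SUB r0<-Add2  regs: r0:Add2,r1:Add1,r2:7,r3:1,r4:3
  c3: issue MUL r4<-Mul1  regs: r0:Add2,r1:Add1,r2:7,r3:1,r4:Mul1
  c4: CDB Add1=3; issue ADD r0<-Add1  regs: r0:Add1,r1:3,r2:7,r3:1,r4:Mul1
  c5: CDB Add2=4; issue SUB r2<-Add2  regs: r0:Add1,r1:3,r2:Add2,r3:1,r4:Mul1
  c6: -  regs: r0:Add1,r1:3,r2:Add2,r3:1,r4:Mul1
  c7: -  regs: r0:Add1,r1:3,r2:Add2,r3:1,r4:Mul1
  c8: -  regs: r0:Add1,r1:3,r2:Add2,r3:1,r4:Mul1
  c9: CDB Mul1=9  regs: r0:Add1,r1:3,r2:Add2,r3:1,r4:9
  c10: -  regs: r0:Add1,r1:3,r2:Add2,r3:1,r4:9
  c11: -  regs: r0:Add1,r1:3,r2:Add2,r3:1,r4:9
  c12: CDB Add1=18  regs: r0:18,r1:3,r2:Add2,r3:1,r4:9
  c13: -  regs: r0:18,r1:3,r2:Add2,r3:1,r4:9

STATUS = VALUE 18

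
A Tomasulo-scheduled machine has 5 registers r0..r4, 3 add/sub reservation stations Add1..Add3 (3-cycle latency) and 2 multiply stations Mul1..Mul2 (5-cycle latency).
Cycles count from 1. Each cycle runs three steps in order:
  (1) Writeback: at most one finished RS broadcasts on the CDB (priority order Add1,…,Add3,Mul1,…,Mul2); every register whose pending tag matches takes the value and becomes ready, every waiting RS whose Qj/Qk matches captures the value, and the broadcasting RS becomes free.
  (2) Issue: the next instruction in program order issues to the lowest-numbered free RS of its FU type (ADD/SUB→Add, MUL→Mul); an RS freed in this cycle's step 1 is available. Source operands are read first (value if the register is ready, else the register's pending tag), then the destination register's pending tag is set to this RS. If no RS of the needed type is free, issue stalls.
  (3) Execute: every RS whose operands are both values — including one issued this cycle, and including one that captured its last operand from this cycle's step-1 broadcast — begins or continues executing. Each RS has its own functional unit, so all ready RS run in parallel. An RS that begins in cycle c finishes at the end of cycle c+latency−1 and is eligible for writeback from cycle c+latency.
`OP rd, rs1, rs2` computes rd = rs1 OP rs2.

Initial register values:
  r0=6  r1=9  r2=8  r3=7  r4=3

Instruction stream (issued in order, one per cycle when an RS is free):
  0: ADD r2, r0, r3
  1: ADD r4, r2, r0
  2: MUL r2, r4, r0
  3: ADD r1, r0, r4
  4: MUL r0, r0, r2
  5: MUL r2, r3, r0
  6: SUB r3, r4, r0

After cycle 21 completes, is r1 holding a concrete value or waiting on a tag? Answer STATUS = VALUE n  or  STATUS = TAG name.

STATUS = VALUE 25

cycle 1: issue ADD r2<-Add1 // r0:6,r1:9,r2:Add1,r3:7,r4:3
cycle 2: issue ADD r4<-Add2 // r0:6,r1:9,r2:Add1,r3:7,r4:Add2
cycle 3: issue MUL r2<-Mul1 // r0:6,r1:9,r2:Mul1,r3:7,r4:Add2
cycle 4: CDB Add1=13; issue ADD r1<-Add1 // r0:6,r1:Add1,r2:Mul1,r3:7,r4:Add2
cycle 5: issue MUL r0<-Mul2 // r0:Mul2,r1:Add1,r2:Mul1,r3:7,r4:Add2
cycle 6: stall // r0:Mul2,r1:Add1,r2:Mul1,r3:7,r4:Add2
cycle 7: CDB Add2=19; stall // r0:Mul2,r1:Add1,r2:Mul1,r3:7,r4:19
cycle 8: stall // r0:Mul2,r1:Add1,r2:Mul1,r3:7,r4:19
cycle 9: stall // r0:Mul2,r1:Add1,r2:Mul1,r3:7,r4:19
cycle 10: CDB Add1=25; stall // r0:Mul2,r1:25,r2:Mul1,r3:7,r4:19
cycle 11: stall // r0:Mul2,r1:25,r2:Mul1,r3:7,r4:19
cycle 12: CDB Mul1=114; issue MUL r2<-Mul1 // r0:Mul2,r1:25,r2:Mul1,r3:7,r4:19
cycle 13: issue SUB r3<-Add1 // r0:Mul2,r1:25,r2:Mul1,r3:Add1,r4:19
cycle 14: - // r0:Mul2,r1:25,r2:Mul1,r3:Add1,r4:19
cycle 15: - // r0:Mul2,r1:25,r2:Mul1,r3:Add1,r4:19
cycle 16: - // r0:Mul2,r1:25,r2:Mul1,r3:Add1,r4:19
cycle 17: CDB Mul2=684 // r0:684,r1:25,r2:Mul1,r3:Add1,r4:19
cycle 18: - // r0:684,r1:25,r2:Mul1,r3:Add1,r4:19
cycle 19: - // r0:684,r1:25,r2:Mul1,r3:Add1,r4:19
cycle 20: CDB Add1=-665 // r0:684,r1:25,r2:Mul1,r3:-665,r4:19
cycle 21: - // r0:684,r1:25,r2:Mul1,r3:-665,r4:19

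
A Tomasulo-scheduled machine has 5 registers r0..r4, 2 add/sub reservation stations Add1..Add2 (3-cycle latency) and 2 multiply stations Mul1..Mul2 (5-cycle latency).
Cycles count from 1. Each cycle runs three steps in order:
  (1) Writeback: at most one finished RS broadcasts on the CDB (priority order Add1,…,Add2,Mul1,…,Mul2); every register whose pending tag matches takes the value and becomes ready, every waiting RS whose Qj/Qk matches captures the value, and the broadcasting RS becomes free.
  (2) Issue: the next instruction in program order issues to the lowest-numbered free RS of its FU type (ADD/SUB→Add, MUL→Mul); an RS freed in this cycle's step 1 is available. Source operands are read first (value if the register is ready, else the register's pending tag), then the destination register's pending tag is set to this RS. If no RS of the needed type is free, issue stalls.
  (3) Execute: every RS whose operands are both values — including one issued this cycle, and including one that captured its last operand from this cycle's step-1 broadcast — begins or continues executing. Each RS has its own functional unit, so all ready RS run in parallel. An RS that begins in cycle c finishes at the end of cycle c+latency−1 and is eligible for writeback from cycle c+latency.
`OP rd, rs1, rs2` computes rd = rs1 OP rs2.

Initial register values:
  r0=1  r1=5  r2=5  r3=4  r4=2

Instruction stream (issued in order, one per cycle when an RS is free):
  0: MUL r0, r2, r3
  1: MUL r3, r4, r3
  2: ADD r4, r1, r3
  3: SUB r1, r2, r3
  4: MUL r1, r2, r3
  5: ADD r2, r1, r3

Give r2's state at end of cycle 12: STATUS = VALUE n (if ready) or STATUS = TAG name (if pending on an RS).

STATUS = TAG Add1

c1: issue MUL r0<-Mul1 | r0:Mul1,r1:5,r2:5,r3:4,r4:2
c2: issue MUL r3<-Mul2 | r0:Mul1,r1:5,r2:5,r3:Mul2,r4:2
c3: issue ADD r4<-Add1 | r0:Mul1,r1:5,r2:5,r3:Mul2,r4:Add1
c4: issue SUB r1<-Add2 | r0:Mul1,r1:Add2,r2:5,r3:Mul2,r4:Add1
c5: stall | r0:Mul1,r1:Add2,r2:5,r3:Mul2,r4:Add1
c6: CDB Mul1=20; issue MUL r1<-Mul1 | r0:20,r1:Mul1,r2:5,r3:Mul2,r4:Add1
c7: CDB Mul2=8; stall | r0:20,r1:Mul1,r2:5,r3:8,r4:Add1
c8: stall | r0:20,r1:Mul1,r2:5,r3:8,r4:Add1
c9: stall | r0:20,r1:Mul1,r2:5,r3:8,r4:Add1
c10: CDB Add1=13; issue ADD r2<-Add1 | r0:20,r1:Mul1,r2:Add1,r3:8,r4:13
c11: CDB Add2=-3 | r0:20,r1:Mul1,r2:Add1,r3:8,r4:13
c12: CDB Mul1=40 | r0:20,r1:40,r2:Add1,r3:8,r4:13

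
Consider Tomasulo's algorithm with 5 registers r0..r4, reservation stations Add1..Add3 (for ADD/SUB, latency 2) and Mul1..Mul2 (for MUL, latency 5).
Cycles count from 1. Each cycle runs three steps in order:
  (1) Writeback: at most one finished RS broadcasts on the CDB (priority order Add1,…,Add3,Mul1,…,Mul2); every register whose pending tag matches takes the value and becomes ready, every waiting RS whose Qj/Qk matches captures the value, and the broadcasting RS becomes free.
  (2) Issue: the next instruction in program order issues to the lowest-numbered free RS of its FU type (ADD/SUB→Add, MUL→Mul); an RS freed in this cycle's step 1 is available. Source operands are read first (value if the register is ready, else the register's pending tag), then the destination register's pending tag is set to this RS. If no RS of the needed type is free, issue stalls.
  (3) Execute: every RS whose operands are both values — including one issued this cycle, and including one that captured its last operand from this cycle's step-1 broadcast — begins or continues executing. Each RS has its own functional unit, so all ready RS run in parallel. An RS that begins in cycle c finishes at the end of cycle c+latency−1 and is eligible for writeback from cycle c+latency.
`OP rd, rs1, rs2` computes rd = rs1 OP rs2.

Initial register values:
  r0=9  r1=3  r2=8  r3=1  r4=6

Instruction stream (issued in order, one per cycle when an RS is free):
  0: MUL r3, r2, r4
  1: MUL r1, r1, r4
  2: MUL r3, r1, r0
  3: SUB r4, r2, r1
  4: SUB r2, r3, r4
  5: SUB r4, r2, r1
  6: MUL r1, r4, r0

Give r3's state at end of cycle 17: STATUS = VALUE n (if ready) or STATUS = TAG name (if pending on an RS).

STATUS = VALUE 162

  c1: issue MUL r3<-Mul1  regs: r0:9,r1:3,r2:8,r3:Mul1,r4:6
  c2: issue MUL r1<-Mul2  regs: r0:9,r1:Mul2,r2:8,r3:Mul1,r4:6
  c3: stall  regs: r0:9,r1:Mul2,r2:8,r3:Mul1,r4:6
  c4: stall  regs: r0:9,r1:Mul2,r2:8,r3:Mul1,r4:6
  c5: stall  regs: r0:9,r1:Mul2,r2:8,r3:Mul1,r4:6
  c6: CDB Mul1=48; issue MUL r3<-Mul1  regs: r0:9,r1:Mul2,r2:8,r3:Mul1,r4:6
  c7: CDB Mul2=18; issue SUB r4<-Add1  regs: r0:9,r1:18,r2:8,r3:Mul1,r4:Add1
  c8: issue SUB r2<-Add2  regs: r0:9,r1:18,r2:Add2,r3:Mul1,r4:Add1
  c9: CDB Add1=-10; issue SUB r4<-Add1  regs: r0:9,r1:18,r2:Add2,r3:Mul1,r4:Add1
  c10: issue MUL r1<-Mul2  regs: r0:9,r1:Mul2,r2:Add2,r3:Mul1,r4:Add1
  c11: -  regs: r0:9,r1:Mul2,r2:Add2,r3:Mul1,r4:Add1
  c12: CDB Mul1=162  regs: r0:9,r1:Mul2,r2:Add2,r3:162,r4:Add1
  c13: -  regs: r0:9,r1:Mul2,r2:Add2,r3:162,r4:Add1
  c14: CDB Add2=172  regs: r0:9,r1:Mul2,r2:172,r3:162,r4:Add1
  c15: -  regs: r0:9,r1:Mul2,r2:172,r3:162,r4:Add1
  c16: CDB Add1=154  regs: r0:9,r1:Mul2,r2:172,r3:162,r4:154
  c17: -  regs: r0:9,r1:Mul2,r2:172,r3:162,r4:154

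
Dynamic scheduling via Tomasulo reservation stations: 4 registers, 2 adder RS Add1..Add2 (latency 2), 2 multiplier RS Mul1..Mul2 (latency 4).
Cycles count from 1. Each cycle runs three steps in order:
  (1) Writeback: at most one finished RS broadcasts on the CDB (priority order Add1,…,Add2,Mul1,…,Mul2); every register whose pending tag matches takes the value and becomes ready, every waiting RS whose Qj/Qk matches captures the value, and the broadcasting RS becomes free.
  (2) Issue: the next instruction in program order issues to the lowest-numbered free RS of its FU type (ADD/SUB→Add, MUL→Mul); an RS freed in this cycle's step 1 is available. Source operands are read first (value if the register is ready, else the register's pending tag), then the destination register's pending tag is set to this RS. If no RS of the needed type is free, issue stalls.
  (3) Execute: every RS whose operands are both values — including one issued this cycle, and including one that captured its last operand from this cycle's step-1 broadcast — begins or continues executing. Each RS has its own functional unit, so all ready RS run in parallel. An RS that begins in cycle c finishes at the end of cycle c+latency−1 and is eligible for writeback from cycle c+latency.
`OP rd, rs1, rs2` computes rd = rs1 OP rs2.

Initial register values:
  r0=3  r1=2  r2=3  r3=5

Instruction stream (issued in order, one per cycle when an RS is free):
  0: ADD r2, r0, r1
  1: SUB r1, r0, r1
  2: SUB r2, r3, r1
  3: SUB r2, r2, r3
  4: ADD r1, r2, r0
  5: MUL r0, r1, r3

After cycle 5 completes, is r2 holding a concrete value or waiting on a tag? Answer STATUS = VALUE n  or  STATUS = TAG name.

STATUS = TAG Add2

  c1: issue ADD r2<-Add1  regs: r0:3,r1:2,r2:Add1,r3:5
  c2: issue SUB r1<-Add2  regs: r0:3,r1:Add2,r2:Add1,r3:5
  c3: CDB Add1=5; issue SUB r2<-Add1  regs: r0:3,r1:Add2,r2:Add1,r3:5
  c4: CDB Add2=1; issue SUB r2<-Add2  regs: r0:3,r1:1,r2:Add2,r3:5
  c5: stall  regs: r0:3,r1:1,r2:Add2,r3:5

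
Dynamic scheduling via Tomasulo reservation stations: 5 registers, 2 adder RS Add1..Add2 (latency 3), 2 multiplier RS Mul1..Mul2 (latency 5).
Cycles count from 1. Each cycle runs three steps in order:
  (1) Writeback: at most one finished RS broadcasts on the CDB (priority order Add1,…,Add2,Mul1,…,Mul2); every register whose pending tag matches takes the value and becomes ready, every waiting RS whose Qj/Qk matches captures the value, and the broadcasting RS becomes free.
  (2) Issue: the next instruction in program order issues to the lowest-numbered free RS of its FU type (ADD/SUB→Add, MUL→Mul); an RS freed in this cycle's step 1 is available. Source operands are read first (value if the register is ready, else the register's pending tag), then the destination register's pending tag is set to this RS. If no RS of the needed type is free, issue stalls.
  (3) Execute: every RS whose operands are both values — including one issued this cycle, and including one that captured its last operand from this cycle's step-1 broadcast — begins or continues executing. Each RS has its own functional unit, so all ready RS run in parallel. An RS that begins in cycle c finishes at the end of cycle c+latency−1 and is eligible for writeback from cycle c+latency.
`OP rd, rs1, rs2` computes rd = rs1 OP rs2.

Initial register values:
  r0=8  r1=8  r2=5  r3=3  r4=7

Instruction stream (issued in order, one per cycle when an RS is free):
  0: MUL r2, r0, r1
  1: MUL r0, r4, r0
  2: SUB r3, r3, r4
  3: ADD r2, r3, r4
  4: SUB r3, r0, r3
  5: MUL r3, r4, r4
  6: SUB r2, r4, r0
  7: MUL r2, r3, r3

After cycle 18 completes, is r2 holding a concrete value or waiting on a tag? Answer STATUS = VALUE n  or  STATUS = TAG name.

STATUS = VALUE 2401

cycle 1: issue MUL r2<-Mul1 // r0:8,r1:8,r2:Mul1,r3:3,r4:7
cycle 2: issue MUL r0<-Mul2 // r0:Mul2,r1:8,r2:Mul1,r3:3,r4:7
cycle 3: issue SUB r3<-Add1 // r0:Mul2,r1:8,r2:Mul1,r3:Add1,r4:7
cycle 4: issue ADD r2<-Add2 // r0:Mul2,r1:8,r2:Add2,r3:Add1,r4:7
cycle 5: stall // r0:Mul2,r1:8,r2:Add2,r3:Add1,r4:7
cycle 6: CDB Add1=-4; issue SUB r3<-Add1 // r0:Mul2,r1:8,r2:Add2,r3:Add1,r4:7
cycle 7: CDB Mul1=64; issue MUL r3<-Mul1 // r0:Mul2,r1:8,r2:Add2,r3:Mul1,r4:7
cycle 8: CDB Mul2=56; stall // r0:56,r1:8,r2:Add2,r3:Mul1,r4:7
cycle 9: CDB Add2=3; issue SUB r2<-Add2 // r0:56,r1:8,r2:Add2,r3:Mul1,r4:7
cycle 10: issue MUL r2<-Mul2 // r0:56,r1:8,r2:Mul2,r3:Mul1,r4:7
cycle 11: CDB Add1=60 // r0:56,r1:8,r2:Mul2,r3:Mul1,r4:7
cycle 12: CDB Add2=-49 // r0:56,r1:8,r2:Mul2,r3:Mul1,r4:7
cycle 13: CDB Mul1=49 // r0:56,r1:8,r2:Mul2,r3:49,r4:7
cycle 14: - // r0:56,r1:8,r2:Mul2,r3:49,r4:7
cycle 15: - // r0:56,r1:8,r2:Mul2,r3:49,r4:7
cycle 16: - // r0:56,r1:8,r2:Mul2,r3:49,r4:7
cycle 17: - // r0:56,r1:8,r2:Mul2,r3:49,r4:7
cycle 18: CDB Mul2=2401 // r0:56,r1:8,r2:2401,r3:49,r4:7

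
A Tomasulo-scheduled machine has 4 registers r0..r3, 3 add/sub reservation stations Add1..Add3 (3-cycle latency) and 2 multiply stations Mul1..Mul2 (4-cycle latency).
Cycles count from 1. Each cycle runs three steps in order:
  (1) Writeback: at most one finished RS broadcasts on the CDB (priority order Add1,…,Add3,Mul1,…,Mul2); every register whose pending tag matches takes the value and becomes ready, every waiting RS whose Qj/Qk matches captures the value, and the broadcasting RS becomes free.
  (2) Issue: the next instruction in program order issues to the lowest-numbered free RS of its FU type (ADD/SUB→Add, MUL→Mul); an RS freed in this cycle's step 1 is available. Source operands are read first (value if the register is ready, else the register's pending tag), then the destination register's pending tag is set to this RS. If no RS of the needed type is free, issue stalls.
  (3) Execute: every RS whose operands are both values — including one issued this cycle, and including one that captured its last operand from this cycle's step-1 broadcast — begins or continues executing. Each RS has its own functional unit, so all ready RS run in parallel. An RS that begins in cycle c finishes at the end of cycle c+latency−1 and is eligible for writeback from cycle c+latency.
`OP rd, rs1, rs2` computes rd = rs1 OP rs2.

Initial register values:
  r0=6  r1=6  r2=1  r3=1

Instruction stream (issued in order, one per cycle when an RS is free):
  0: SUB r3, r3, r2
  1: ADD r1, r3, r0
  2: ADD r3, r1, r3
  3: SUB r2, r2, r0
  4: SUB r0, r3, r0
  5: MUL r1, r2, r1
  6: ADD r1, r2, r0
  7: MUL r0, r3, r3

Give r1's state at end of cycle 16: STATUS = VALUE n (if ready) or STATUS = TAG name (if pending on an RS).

c1: issue SUB r3<-Add1 | r0:6,r1:6,r2:1,r3:Add1
c2: issue ADD r1<-Add2 | r0:6,r1:Add2,r2:1,r3:Add1
c3: issue ADD r3<-Add3 | r0:6,r1:Add2,r2:1,r3:Add3
c4: CDB Add1=0; issue SUB r2<-Add1 | r0:6,r1:Add2,r2:Add1,r3:Add3
c5: stall | r0:6,r1:Add2,r2:Add1,r3:Add3
c6: stall | r0:6,r1:Add2,r2:Add1,r3:Add3
c7: CDB Add1=-5; issue SUB r0<-Add1 | r0:Add1,r1:Add2,r2:-5,r3:Add3
c8: CDB Add2=6; issue MUL r1<-Mul1 | r0:Add1,r1:Mul1,r2:-5,r3:Add3
c9: issue ADD r1<-Add2 | r0:Add1,r1:Add2,r2:-5,r3:Add3
c10: issue MUL r0<-Mul2 | r0:Mul2,r1:Add2,r2:-5,r3:Add3
c11: CDB Add3=6 | r0:Mul2,r1:Add2,r2:-5,r3:6
c12: CDB Mul1=-30 | r0:Mul2,r1:Add2,r2:-5,r3:6
c13: - | r0:Mul2,r1:Add2,r2:-5,r3:6
c14: CDB Add1=0 | r0:Mul2,r1:Add2,r2:-5,r3:6
c15: CDB Mul2=36 | r0:36,r1:Add2,r2:-5,r3:6
c16: - | r0:36,r1:Add2,r2:-5,r3:6

STATUS = TAG Add2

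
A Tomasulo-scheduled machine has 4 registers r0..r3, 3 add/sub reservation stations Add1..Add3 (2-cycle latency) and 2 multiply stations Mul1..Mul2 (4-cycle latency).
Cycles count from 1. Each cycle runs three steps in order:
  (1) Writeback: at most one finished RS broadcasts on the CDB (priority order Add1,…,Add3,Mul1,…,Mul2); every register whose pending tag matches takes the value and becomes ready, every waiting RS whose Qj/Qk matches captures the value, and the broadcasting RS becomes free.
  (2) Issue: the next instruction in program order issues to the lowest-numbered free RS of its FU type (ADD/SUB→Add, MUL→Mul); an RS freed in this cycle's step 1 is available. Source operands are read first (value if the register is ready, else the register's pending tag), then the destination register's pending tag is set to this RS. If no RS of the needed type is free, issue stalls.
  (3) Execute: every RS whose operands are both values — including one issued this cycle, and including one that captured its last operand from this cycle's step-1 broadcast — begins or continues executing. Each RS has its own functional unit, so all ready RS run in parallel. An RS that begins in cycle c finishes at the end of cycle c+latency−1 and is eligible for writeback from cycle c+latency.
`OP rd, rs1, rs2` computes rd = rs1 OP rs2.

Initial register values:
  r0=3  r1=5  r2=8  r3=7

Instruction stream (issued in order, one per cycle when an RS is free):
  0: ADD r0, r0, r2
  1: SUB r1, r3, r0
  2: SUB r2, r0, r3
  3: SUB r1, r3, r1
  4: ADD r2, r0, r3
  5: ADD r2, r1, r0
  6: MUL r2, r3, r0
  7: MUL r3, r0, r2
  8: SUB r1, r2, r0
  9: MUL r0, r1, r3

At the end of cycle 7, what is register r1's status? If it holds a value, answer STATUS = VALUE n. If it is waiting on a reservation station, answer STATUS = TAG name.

cycle 1: issue ADD r0<-Add1 // r0:Add1,r1:5,r2:8,r3:7
cycle 2: issue SUB r1<-Add2 // r0:Add1,r1:Add2,r2:8,r3:7
cycle 3: CDB Add1=11; issue SUB r2<-Add1 // r0:11,r1:Add2,r2:Add1,r3:7
cycle 4: issue SUB r1<-Add3 // r0:11,r1:Add3,r2:Add1,r3:7
cycle 5: CDB Add1=4; issue ADD r2<-Add1 // r0:11,r1:Add3,r2:Add1,r3:7
cycle 6: CDB Add2=-4; issue ADD r2<-Add2 // r0:11,r1:Add3,r2:Add2,r3:7
cycle 7: CDB Add1=18; issue MUL r2<-Mul1 // r0:11,r1:Add3,r2:Mul1,r3:7

STATUS = TAG Add3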